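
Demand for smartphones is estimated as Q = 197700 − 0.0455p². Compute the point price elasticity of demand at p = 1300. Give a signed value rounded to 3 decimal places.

dQ/dp = −2·0.0455·p = -118.3. At p = 1300, Q = 120805.
Ed = (dQ/dp)·(p/Q) = (-118.3) × (1300/120805) = -1.27304…

-1.273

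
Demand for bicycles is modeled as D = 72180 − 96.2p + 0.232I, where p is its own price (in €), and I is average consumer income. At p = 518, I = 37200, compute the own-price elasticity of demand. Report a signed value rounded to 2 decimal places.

At the given values, D = 72180 − 96.2(518) + 0.232(37200) = 30978.8.
∂D/∂p = −96.2.
E = (-96.2) × (518/30978.8) = -1.6085…

-1.61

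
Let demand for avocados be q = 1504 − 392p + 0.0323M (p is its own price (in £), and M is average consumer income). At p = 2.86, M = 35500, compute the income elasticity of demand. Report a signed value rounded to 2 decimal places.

0.75

At the given values, q = 1504 − 392(2.86) + 0.0323(35500) = 1529.53.
∂q/∂M = 0.0323.
E = (0.0323) × (35500/1529.53) = 0.7496…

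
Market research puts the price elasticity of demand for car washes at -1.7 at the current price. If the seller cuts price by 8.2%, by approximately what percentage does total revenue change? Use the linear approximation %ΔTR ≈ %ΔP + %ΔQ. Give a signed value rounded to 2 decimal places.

+5.74%

%ΔQ ≈ Ed × %ΔP = (-1.7) × (-8.2%) = +13.9400%
%ΔTR ≈ %ΔP + %ΔQ = (-8.2%) + (+13.9400%) = +5.7400%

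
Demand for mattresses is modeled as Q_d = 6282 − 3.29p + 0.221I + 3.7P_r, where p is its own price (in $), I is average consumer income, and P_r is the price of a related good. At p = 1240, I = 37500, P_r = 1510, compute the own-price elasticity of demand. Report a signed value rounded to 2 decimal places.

At the given values, Q_d = 6282 − 3.29(1240) + 0.221(37500) + 3.7(1510) = 16076.9.
∂Q_d/∂p = −3.29.
E = (-3.29) × (1240/16076.9) = -0.2537…

-0.25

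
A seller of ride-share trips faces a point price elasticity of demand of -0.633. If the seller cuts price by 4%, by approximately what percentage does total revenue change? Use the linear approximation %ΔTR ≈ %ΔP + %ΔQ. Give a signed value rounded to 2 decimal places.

%ΔQ ≈ Ed × %ΔP = (-0.633) × (-4%) = +2.5320%
%ΔTR ≈ %ΔP + %ΔQ = (-4%) + (+2.5320%) = -1.4680%

-1.47%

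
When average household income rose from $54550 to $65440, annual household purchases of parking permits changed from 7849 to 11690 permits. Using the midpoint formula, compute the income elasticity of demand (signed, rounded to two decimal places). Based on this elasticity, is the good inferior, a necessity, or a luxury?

%ΔQ = (11690 − 7849)/[( 7849 + 11690)/2] = 3841/9769.5 = 0.393162…
%ΔIncome = (65440 − 54550)/[( 54550 + 65440)/2] = 10890/59995 = 0.181515…
E_income = (3841/9769.5) / (10890/59995) = 2.1660…
E_income > 1 ⇒ normal good, luxury.

2.17; luxury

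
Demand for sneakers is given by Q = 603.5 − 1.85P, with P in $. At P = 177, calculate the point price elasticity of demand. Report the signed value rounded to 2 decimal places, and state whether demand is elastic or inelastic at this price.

-1.19; elastic

dQ/dP = −1.85. At P = 177, Q = 603.5 − 1.85(177) = 276.05.
Ed = (dQ/dP)·(P/Q) = −1.85 × (177/276.05) = -1.1861…
|Ed| = 1.19 > 1, so demand is elastic.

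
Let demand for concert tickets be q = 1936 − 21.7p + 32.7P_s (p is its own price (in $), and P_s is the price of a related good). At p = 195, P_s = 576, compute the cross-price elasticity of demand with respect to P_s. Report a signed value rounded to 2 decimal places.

At the given values, q = 1936 − 21.7(195) + 32.7(576) = 16539.7.
∂q/∂P_s = 32.7.
E = (32.7) × (576/16539.7) = 1.1387…

1.14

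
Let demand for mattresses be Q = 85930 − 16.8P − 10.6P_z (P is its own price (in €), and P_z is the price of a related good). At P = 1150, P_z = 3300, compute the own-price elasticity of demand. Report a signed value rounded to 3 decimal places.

-0.611

At the given values, Q = 85930 − 16.8(1150) − 10.6(3300) = 31630.
∂Q/∂P = −16.8.
E = (-16.8) × (1150/31630) = -0.61081…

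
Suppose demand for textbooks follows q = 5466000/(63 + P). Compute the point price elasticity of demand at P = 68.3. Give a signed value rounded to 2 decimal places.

dq/dP = −5466000/(63 + P)² = -317.059. At P = 68.3, q = 41629.9.
Ed = (dq/dP)·(P/q) = (-317.059) × (68.3/41629.9) = -0.5201…

-0.52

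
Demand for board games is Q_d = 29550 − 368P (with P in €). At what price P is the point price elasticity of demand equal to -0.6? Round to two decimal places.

Ed = −368P/(29550 − 368P). Set this equal to -0.6:
368P = 0.6·(29550 − 368P) ⇒ 368P(1 + 0.6) = 0.6·29550
P = 0.6·29550 / (368·1.6) = 30.1120…

30.11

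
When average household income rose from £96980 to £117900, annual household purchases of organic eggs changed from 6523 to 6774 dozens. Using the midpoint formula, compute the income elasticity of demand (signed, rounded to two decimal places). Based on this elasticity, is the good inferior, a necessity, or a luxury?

%ΔQ = (6774 − 6523)/[( 6523 + 6774)/2] = 251/6648.5 = 0.037752…
%ΔIncome = (117900 − 96980)/[( 96980 + 117900)/2] = 20920/107440 = 0.194713…
E_income = (251/6648.5) / (20920/107440) = 0.1938…
0 < E_income < 1 ⇒ normal good, necessity.

0.19; necessity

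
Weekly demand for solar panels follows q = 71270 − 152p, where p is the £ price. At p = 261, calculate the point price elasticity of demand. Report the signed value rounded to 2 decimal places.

dq/dp = −152. At p = 261, q = 71270 − 152(261) = 31598.
Ed = (dq/dp)·(p/q) = −152 × (261/31598) = -1.2555…

-1.26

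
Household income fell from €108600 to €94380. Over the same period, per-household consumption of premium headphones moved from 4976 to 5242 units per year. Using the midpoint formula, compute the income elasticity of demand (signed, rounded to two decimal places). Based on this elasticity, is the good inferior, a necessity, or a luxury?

-0.37; inferior

%ΔQ = (5242 − 4976)/[( 4976 + 5242)/2] = 266/5109 = 0.052064…
%ΔIncome = (94380 − 108600)/[( 108600 + 94380)/2] = -14220/101490 = -0.140112…
E_income = (266/5109) / (-14220/101490) = -0.3715…
E_income < 0 ⇒ inferior good.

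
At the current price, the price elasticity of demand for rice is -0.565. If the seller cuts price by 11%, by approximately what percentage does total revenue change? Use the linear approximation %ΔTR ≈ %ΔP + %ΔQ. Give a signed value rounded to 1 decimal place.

%ΔQ ≈ Ed × %ΔP = (-0.565) × (-11%) = +6.2150%
%ΔTR ≈ %ΔP + %ΔQ = (-11%) + (+6.2150%) = -4.7850%

-4.8%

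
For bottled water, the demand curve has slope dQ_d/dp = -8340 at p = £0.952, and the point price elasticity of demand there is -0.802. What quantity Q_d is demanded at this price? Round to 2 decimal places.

9899.85

Ed = (dQ_d/dp)·(p/Q_d) ⇒ Q_d = (dQ_d/dp)·p/Ed = (-8340)·0.952/(-0.802) = 9899.8503…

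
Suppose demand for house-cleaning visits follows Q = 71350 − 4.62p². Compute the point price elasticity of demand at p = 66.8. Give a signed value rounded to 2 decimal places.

dQ/dp = −2·4.62·p = -617.232. At p = 66.8, Q = 50734.4512.
Ed = (dQ/dp)·(p/Q) = (-617.232) × (66.8/50734.4512) = -0.8126…

-0.81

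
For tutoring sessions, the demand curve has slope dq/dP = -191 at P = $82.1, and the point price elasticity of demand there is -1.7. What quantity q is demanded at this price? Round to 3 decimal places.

Ed = (dq/dP)·(P/q) ⇒ q = (dq/dP)·P/Ed = (-191)·82.1/(-1.7) = 9224.17647…

9224.176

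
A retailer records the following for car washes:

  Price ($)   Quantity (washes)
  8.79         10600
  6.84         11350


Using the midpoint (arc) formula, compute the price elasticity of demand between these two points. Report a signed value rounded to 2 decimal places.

%ΔQ = (11350 − 10600) / [(10600 + 11350)/2] = 750/10975 = 0.068337…
%ΔP = (6.84 − 8.79) / [(8.79 + 6.84)/2] = -1.95/7.815 = -0.249520…
Arc Ed = %ΔQ / %ΔP = (750/10975) / (-1.95/7.815) = -0.2738…

-0.27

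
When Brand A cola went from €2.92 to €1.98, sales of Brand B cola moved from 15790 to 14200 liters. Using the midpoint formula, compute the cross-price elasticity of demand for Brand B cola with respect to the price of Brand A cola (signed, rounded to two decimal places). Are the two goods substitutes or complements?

%ΔQ_{Brand B cola} = (14200 − 15790)/avg = -1590/14995 = -0.106035…
%ΔP_{Brand A cola} = (1.98 − 2.92)/avg = -0.94/2.45 = -0.383673…
E_cross = (-1590/14995) / (-0.94/2.45) = 0.2763…
E_cross > 0 ⇒ the goods are substitutes.

0.28; substitutes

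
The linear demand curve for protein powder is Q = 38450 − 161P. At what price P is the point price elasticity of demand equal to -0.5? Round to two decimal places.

Ed = −161P/(38450 − 161P). Set this equal to -0.5:
161P = 0.5·(38450 − 161P) ⇒ 161P(1 + 0.5) = 0.5·38450
P = 0.5·38450 / (161·1.5) = 79.6066…

79.61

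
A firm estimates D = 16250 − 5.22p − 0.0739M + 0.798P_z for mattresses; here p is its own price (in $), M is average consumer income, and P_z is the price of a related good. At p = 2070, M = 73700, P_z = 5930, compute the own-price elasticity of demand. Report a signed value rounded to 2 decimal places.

-2.28

At the given values, D = 16250 − 5.22(2070) − 0.0739(73700) + 0.798(5930) = 4730.31.
∂D/∂p = −5.22.
E = (-5.22) × (2070/4730.31) = -2.2842…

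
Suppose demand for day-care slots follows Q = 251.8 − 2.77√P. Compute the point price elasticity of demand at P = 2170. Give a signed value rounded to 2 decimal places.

-0.53

dQ/dP = −2.77/(2√P) = -0.0297317. At P = 2170, Q = 122.764.
Ed = (dQ/dP)·(P/Q) = (-0.0297317) × (2170/122.764) = -0.5255…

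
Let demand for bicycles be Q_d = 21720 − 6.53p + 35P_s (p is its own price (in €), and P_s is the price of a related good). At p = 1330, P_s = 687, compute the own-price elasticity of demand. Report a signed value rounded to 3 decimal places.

-0.234

At the given values, Q_d = 21720 − 6.53(1330) + 35(687) = 37080.1.
∂Q_d/∂p = −6.53.
E = (-6.53) × (1330/37080.1) = -0.23421…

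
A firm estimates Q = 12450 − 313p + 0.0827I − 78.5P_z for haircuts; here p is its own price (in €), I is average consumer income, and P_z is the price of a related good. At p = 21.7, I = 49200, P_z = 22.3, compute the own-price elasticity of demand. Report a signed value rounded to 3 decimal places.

-0.852

At the given values, Q = 12450 − 313(21.7) + 0.0827(49200) − 78.5(22.3) = 7976.19.
∂Q/∂p = −313.
E = (-313) × (21.7/7976.19) = -0.85154…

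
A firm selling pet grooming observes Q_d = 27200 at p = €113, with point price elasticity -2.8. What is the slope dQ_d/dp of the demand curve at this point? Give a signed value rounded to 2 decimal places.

Ed = (dQ_d/dp)·(p/Q_d) ⇒ dQ_d/dp = Ed·Q_d/p = (-2.8)·27200/113 = -673.9823…

-673.98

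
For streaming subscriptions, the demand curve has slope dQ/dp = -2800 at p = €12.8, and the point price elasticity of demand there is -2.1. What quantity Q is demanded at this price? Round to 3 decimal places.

17066.667

Ed = (dQ/dp)·(p/Q) ⇒ Q = (dQ/dp)·p/Ed = (-2800)·12.8/(-2.1) = 17066.66666…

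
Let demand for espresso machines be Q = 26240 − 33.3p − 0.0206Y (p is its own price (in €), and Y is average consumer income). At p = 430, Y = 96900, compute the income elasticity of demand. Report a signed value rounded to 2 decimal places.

-0.20

At the given values, Q = 26240 − 33.3(430) − 0.0206(96900) = 9924.86.
∂Q/∂Y = -0.0206.
E = (-0.0206) × (96900/9924.86) = -0.2011…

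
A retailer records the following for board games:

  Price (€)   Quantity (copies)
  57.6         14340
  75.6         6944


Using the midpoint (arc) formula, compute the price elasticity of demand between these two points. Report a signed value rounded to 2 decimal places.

-2.57

%ΔQ = (6944 − 14340) / [(14340 + 6944)/2] = -7396/10642 = -0.694982…
%ΔP = (75.6 − 57.6) / [(57.6 + 75.6)/2] = 18/66.6 = 0.270270…
Arc Ed = %ΔQ / %ΔP = (-7396/10642) / (18/66.6) = -2.5714…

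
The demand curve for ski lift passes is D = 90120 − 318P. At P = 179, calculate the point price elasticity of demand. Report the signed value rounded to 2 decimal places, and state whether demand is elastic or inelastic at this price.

dD/dP = −318. At P = 179, D = 90120 − 318(179) = 33198.
Ed = (dD/dP)·(P/D) = −318 × (179/33198) = -1.7146…
|Ed| = 1.71 > 1, so demand is elastic.

-1.71; elastic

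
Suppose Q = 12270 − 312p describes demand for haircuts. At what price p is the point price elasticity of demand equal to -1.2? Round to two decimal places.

Ed = −312p/(12270 − 312p). Set this equal to -1.2:
312p = 1.2·(12270 − 312p) ⇒ 312p(1 + 1.2) = 1.2·12270
p = 1.2·12270 / (312·2.2) = 21.4510…

21.45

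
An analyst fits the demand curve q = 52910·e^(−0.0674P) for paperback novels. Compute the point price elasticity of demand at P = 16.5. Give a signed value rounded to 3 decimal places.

-1.112

dq/dP = −0.0674·q = -1172.79. At P = 16.5, q = 17400.4.
Ed = (dq/dP)·(P/q) = (-1172.79) × (16.5/17400.4) = -1.1121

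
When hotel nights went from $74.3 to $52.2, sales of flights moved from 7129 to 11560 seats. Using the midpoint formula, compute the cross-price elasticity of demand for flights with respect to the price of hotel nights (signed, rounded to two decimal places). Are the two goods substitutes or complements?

-1.36; complements

%ΔQ_{flights} = (11560 − 7129)/avg = 4431/9344.5 = 0.474182…
%ΔP_{hotel nights} = (52.2 − 74.3)/avg = -22.1/63.25 = -0.349407…
E_cross = (4431/9344.5) / (-22.1/63.25) = -1.3571…
E_cross < 0 ⇒ the goods are complements.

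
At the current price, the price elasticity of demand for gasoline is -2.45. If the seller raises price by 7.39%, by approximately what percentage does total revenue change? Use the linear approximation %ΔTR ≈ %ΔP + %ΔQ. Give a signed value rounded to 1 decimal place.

-10.7%

%ΔQ ≈ Ed × %ΔP = (-2.45) × (+7.39%) = -18.1055%
%ΔTR ≈ %ΔP + %ΔQ = (+7.39%) + (-18.1055%) = -10.7155%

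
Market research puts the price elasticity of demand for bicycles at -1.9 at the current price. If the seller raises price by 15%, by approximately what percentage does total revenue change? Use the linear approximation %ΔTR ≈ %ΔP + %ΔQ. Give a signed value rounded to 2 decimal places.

%ΔQ ≈ Ed × %ΔP = (-1.9) × (+15%) = -28.5000%
%ΔTR ≈ %ΔP + %ΔQ = (+15%) + (-28.5000%) = -13.5000%

-13.50%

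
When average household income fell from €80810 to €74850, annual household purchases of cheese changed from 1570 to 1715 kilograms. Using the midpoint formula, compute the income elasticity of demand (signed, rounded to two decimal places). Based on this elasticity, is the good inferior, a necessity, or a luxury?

-1.15; inferior

%ΔQ = (1715 − 1570)/[( 1570 + 1715)/2] = 145/1642.5 = 0.088280…
%ΔIncome = (74850 − 80810)/[( 80810 + 74850)/2] = -5960/77830 = -0.076577…
E_income = (145/1642.5) / (-5960/77830) = -1.1528…
E_income < 0 ⇒ inferior good.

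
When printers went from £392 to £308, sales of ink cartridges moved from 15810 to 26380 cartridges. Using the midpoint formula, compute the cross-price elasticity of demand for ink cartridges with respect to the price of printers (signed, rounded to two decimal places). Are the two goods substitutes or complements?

-2.09; complements

%ΔQ_{ink cartridges} = (26380 − 15810)/avg = 10570/21095 = 0.501066…
%ΔP_{printers} = (308 − 392)/avg = -84/350 = -0.24
E_cross = (10570/21095) / (-84/350) = -2.0877…
E_cross < 0 ⇒ the goods are complements.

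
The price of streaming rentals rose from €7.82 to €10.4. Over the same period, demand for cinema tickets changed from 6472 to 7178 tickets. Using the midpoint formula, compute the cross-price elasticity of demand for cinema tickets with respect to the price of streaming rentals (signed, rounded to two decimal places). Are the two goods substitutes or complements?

0.37; substitutes

%ΔQ_{cinema tickets} = (7178 − 6472)/avg = 706/6825 = 0.103443…
%ΔP_{streaming rentals} = (10.4 − 7.82)/avg = 2.58/9.11 = 0.283205…
E_cross = (706/6825) / (2.58/9.11) = 0.3652…
E_cross > 0 ⇒ the goods are substitutes.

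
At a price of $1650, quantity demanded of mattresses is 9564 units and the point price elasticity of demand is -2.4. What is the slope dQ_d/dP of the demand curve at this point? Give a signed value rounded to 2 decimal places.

-13.91

Ed = (dQ_d/dP)·(P/Q_d) ⇒ dQ_d/dP = Ed·Q_d/P = (-2.4)·9564/1650 = -13.9112…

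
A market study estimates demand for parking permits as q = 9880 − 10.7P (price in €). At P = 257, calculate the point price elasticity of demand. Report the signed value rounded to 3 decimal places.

dq/dP = −10.7. At P = 257, q = 9880 − 10.7(257) = 7130.1.
Ed = (dq/dP)·(P/q) = −10.7 × (257/7130.1) = -0.38567…

-0.386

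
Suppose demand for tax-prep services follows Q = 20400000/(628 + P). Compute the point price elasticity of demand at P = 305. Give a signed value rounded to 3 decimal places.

-0.327

dQ/dP = −20400000/(628 + P)² = -23.4351. At P = 305, Q = 21865.
Ed = (dQ/dP)·(P/Q) = (-23.4351) × (305/21865) = -0.32690…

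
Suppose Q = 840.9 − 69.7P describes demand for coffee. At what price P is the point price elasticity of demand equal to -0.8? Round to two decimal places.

5.36

Ed = −69.7P/(840.9 − 69.7P). Set this equal to -0.8:
69.7P = 0.8·(840.9 − 69.7P) ⇒ 69.7P(1 + 0.8) = 0.8·840.9
P = 0.8·840.9 / (69.7·1.8) = 5.3620…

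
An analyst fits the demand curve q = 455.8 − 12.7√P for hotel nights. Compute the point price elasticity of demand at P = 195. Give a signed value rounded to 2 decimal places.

-0.32

dq/dP = −12.7/(2√P) = -0.454733. At P = 195, q = 278.454.
Ed = (dq/dP)·(P/q) = (-0.454733) × (195/278.454) = -0.3184…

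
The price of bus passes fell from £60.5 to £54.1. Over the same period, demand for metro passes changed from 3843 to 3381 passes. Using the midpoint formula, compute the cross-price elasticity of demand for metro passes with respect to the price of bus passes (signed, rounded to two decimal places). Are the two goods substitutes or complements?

%ΔQ_{metro passes} = (3381 − 3843)/avg = -462/3612 = -0.127906…
%ΔP_{bus passes} = (54.1 − 60.5)/avg = -6.4/57.3 = -0.111692…
E_cross = (-462/3612) / (-6.4/57.3) = 1.1451…
E_cross > 0 ⇒ the goods are substitutes.

1.15; substitutes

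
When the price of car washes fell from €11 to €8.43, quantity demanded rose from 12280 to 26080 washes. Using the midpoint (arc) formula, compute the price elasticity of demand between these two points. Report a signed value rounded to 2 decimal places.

%ΔQ = (26080 − 12280) / [(12280 + 26080)/2] = 13800/19180 = 0.719499…
%ΔP = (8.43 − 11) / [(11 + 8.43)/2] = -2.57/9.715 = -0.264539…
Arc Ed = %ΔQ / %ΔP = (13800/19180) / (-2.57/9.715) = -2.7198…

-2.72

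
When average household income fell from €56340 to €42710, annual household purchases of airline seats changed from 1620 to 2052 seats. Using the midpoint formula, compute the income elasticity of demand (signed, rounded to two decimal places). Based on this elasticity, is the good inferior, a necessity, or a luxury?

-0.85; inferior

%ΔQ = (2052 − 1620)/[( 1620 + 2052)/2] = 432/1836 = 0.235294…
%ΔIncome = (42710 − 56340)/[( 56340 + 42710)/2] = -13630/49525 = -0.275214…
E_income = (432/1836) / (-13630/49525) = -0.8549…
E_income < 0 ⇒ inferior good.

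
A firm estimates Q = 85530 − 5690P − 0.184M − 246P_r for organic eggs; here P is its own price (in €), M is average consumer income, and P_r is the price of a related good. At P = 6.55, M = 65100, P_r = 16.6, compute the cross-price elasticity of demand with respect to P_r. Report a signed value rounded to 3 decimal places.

-0.127

At the given values, Q = 85530 − 5690(6.55) − 0.184(65100) − 246(16.6) = 32198.5.
∂Q/∂P_r = -246.
E = (-246) × (16.6/32198.5) = -0.12682…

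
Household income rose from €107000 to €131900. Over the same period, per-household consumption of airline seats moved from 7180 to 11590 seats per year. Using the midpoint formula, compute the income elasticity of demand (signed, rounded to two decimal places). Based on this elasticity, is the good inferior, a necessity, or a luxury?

2.25; luxury

%ΔQ = (11590 − 7180)/[( 7180 + 11590)/2] = 4410/9385 = 0.469898…
%ΔIncome = (131900 − 107000)/[( 107000 + 131900)/2] = 24900/119450 = 0.208455…
E_income = (4410/9385) / (24900/119450) = 2.2541…
E_income > 1 ⇒ normal good, luxury.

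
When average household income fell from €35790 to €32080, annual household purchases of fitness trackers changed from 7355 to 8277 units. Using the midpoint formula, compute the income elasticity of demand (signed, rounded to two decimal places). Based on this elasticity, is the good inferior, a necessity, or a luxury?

%ΔQ = (8277 − 7355)/[( 7355 + 8277)/2] = 922/7816 = 0.117963…
%ΔIncome = (32080 − 35790)/[( 35790 + 32080)/2] = -3710/33935 = -0.109326…
E_income = (922/7816) / (-3710/33935) = -1.0789…
E_income < 0 ⇒ inferior good.

-1.08; inferior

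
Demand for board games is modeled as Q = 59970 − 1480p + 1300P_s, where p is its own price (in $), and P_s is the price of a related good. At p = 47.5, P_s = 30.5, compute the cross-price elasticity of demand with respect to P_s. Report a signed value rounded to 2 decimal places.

At the given values, Q = 59970 − 1480(47.5) + 1300(30.5) = 29320.
∂Q/∂P_s = 1300.
E = (1300) × (30.5/29320) = 1.3523…

1.35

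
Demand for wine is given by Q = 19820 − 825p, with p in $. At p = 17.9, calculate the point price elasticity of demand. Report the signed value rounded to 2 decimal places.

dQ/dp = −825. At p = 17.9, Q = 19820 − 825(17.9) = 5052.5.
Ed = (dQ/dp)·(p/Q) = −825 × (17.9/5052.5) = -2.9228…

-2.92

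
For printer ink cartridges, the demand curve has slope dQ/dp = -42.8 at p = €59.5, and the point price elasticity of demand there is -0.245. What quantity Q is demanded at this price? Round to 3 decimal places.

Ed = (dQ/dp)·(p/Q) ⇒ Q = (dQ/dp)·p/Ed = (-42.8)·59.5/(-0.245) = 10394.28571…

10394.286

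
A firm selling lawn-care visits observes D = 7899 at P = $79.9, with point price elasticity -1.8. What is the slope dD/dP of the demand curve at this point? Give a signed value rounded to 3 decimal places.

-177.950

Ed = (dD/dP)·(P/D) ⇒ dD/dP = Ed·D/P = (-1.8)·7899/79.9 = -177.94993…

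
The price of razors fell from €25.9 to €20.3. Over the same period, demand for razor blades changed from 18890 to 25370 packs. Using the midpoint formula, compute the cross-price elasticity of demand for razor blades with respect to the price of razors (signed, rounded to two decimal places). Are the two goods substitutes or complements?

%ΔQ_{razor blades} = (25370 − 18890)/avg = 6480/22130 = 0.292815…
%ΔP_{razors} = (20.3 − 25.9)/avg = -5.6/23.1 = -0.242424…
E_cross = (6480/22130) / (-5.6/23.1) = -1.2078…
E_cross < 0 ⇒ the goods are complements.

-1.21; complements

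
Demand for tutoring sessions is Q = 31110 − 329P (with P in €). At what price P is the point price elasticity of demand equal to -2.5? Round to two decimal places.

Ed = −329P/(31110 − 329P). Set this equal to -2.5:
329P = 2.5·(31110 − 329P) ⇒ 329P(1 + 2.5) = 2.5·31110
P = 2.5·31110 / (329·3.5) = 67.5423…

67.54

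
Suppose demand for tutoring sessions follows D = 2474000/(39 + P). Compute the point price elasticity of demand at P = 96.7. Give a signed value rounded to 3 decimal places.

-0.713

dD/dP = −2474000/(39 + P)² = -134.351. At P = 96.7, D = 18231.4.
Ed = (dD/dP)·(P/D) = (-134.351) × (96.7/18231.4) = -0.71260…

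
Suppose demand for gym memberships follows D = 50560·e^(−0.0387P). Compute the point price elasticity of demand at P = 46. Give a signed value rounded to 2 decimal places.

-1.78

dD/dP = −0.0387·D = -329.904. At P = 46, D = 8524.64.
Ed = (dD/dP)·(P/D) = (-329.904) × (46/8524.64) = -1.7802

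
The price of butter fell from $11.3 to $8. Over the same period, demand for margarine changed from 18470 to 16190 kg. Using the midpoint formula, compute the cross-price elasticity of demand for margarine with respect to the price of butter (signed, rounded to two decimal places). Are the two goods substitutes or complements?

%ΔQ_{margarine} = (16190 − 18470)/avg = -2280/17330 = -0.131563…
%ΔP_{butter} = (8 − 11.3)/avg = -3.3/9.65 = -0.341968…
E_cross = (-2280/17330) / (-3.3/9.65) = 0.3847…
E_cross > 0 ⇒ the goods are substitutes.

0.38; substitutes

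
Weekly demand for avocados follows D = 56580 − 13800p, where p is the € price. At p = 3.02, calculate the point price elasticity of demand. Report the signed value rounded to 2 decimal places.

-2.80

dD/dp = −13800. At p = 3.02, D = 56580 − 13800(3.02) = 14904.
Ed = (dD/dp)·(p/D) = −13800 × (3.02/14904) = -2.7962…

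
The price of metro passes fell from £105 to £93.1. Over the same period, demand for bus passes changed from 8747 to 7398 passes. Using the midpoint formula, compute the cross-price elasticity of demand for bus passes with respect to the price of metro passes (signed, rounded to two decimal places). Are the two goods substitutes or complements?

%ΔQ_{bus passes} = (7398 − 8747)/avg = -1349/8072.5 = -0.167110…
%ΔP_{metro passes} = (93.1 − 105)/avg = -11.9/99.05 = -0.120141…
E_cross = (-1349/8072.5) / (-11.9/99.05) = 1.3909…
E_cross > 0 ⇒ the goods are substitutes.

1.39; substitutes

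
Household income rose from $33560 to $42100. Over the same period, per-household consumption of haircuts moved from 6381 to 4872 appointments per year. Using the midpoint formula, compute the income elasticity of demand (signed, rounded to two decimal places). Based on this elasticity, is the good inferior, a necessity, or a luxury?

-1.19; inferior

%ΔQ = (4872 − 6381)/[( 6381 + 4872)/2] = -1509/5626.5 = -0.268195…
%ΔIncome = (42100 − 33560)/[( 33560 + 42100)/2] = 8540/37830 = 0.225746…
E_income = (-1509/5626.5) / (8540/37830) = -1.1880…
E_income < 0 ⇒ inferior good.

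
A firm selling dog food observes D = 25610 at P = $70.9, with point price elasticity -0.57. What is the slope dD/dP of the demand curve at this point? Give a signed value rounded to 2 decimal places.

-205.89

Ed = (dD/dP)·(P/D) ⇒ dD/dP = Ed·D/P = (-0.57)·25610/70.9 = -205.8913…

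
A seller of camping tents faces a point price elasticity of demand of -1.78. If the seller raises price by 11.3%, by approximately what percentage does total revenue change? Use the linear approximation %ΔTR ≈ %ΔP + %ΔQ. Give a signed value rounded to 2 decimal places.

%ΔQ ≈ Ed × %ΔP = (-1.78) × (+11.3%) = -20.1140%
%ΔTR ≈ %ΔP + %ΔQ = (+11.3%) + (-20.1140%) = -8.8140%

-8.81%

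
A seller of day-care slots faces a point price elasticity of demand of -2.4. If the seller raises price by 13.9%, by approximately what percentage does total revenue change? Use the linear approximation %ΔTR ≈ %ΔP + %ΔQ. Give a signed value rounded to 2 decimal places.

-19.46%

%ΔQ ≈ Ed × %ΔP = (-2.4) × (+13.9%) = -33.3600%
%ΔTR ≈ %ΔP + %ΔQ = (+13.9%) + (-33.3600%) = -19.4600%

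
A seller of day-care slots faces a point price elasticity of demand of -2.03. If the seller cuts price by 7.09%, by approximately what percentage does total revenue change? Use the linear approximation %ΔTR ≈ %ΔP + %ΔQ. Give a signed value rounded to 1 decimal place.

+7.3%

%ΔQ ≈ Ed × %ΔP = (-2.03) × (-7.09%) = +14.3927%
%ΔTR ≈ %ΔP + %ΔQ = (-7.09%) + (+14.3927%) = +7.3027%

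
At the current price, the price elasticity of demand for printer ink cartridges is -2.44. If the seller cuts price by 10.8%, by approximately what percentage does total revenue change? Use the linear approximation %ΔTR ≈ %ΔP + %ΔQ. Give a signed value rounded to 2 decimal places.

%ΔQ ≈ Ed × %ΔP = (-2.44) × (-10.8%) = +26.3520%
%ΔTR ≈ %ΔP + %ΔQ = (-10.8%) + (+26.3520%) = +15.5520%

+15.55%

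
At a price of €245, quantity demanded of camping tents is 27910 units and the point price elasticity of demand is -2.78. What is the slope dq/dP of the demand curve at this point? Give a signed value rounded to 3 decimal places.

Ed = (dq/dP)·(P/q) ⇒ dq/dP = Ed·q/P = (-2.78)·27910/245 = -316.69306…

-316.693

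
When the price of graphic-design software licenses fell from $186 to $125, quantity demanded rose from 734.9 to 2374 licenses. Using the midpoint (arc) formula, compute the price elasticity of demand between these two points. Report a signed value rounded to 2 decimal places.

%ΔQ = (2374 − 734.9) / [(734.9 + 2374)/2] = 1639.1/1554.45 = 1.054456…
%ΔP = (125 − 186) / [(186 + 125)/2] = -61/155.5 = -0.392282…
Arc Ed = %ΔQ / %ΔP = (1639.1/1554.45) / (-61/155.5) = -2.6879…

-2.69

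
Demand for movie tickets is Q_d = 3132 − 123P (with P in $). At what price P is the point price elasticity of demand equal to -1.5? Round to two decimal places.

Ed = −123P/(3132 − 123P). Set this equal to -1.5:
123P = 1.5·(3132 − 123P) ⇒ 123P(1 + 1.5) = 1.5·3132
P = 1.5·3132 / (123·2.5) = 15.2780…

15.28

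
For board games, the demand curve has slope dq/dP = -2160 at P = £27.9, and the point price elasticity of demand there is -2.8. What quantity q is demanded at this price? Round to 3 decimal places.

21522.857

Ed = (dq/dP)·(P/q) ⇒ q = (dq/dP)·P/Ed = (-2160)·27.9/(-2.8) = 21522.85714…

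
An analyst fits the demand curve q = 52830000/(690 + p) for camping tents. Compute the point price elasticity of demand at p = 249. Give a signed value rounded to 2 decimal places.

-0.27

dq/dp = −52830000/(690 + p)² = -59.9169. At p = 249, q = 56262.
Ed = (dq/dp)·(p/q) = (-59.9169) × (249/56262) = -0.2651…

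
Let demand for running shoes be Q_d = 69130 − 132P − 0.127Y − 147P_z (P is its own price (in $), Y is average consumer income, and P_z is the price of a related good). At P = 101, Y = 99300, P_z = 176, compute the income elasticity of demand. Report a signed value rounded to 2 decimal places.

At the given values, Q_d = 69130 − 132(101) − 0.127(99300) − 147(176) = 17314.9.
∂Q_d/∂Y = -0.127.
E = (-0.127) × (99300/17314.9) = -0.7283…

-0.73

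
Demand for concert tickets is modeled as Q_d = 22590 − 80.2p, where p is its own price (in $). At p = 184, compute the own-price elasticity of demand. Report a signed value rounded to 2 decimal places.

At the given values, Q_d = 22590 − 80.2(184) = 7833.2.
∂Q_d/∂p = −80.2.
E = (-80.2) × (184/7833.2) = -1.8838…

-1.88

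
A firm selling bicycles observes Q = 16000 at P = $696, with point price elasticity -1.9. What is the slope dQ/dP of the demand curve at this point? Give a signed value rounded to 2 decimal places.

Ed = (dQ/dP)·(P/Q) ⇒ dQ/dP = Ed·Q/P = (-1.9)·16000/696 = -43.6781…

-43.68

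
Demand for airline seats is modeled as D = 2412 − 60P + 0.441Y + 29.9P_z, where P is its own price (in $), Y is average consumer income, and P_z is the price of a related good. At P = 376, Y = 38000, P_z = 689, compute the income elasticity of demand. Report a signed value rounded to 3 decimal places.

At the given values, D = 2412 − 60(376) + 0.441(38000) + 29.9(689) = 17211.1.
∂D/∂Y = 0.441.
E = (0.441) × (38000/17211.1) = 0.97367…

0.974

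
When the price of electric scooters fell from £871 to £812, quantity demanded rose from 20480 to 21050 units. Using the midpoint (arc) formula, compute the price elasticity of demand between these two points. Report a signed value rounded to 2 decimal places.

-0.39

%ΔQ = (21050 − 20480) / [(20480 + 21050)/2] = 570/20765 = 0.027450…
%ΔP = (812 − 871) / [(871 + 812)/2] = -59/841.5 = -0.070112…
Arc Ed = %ΔQ / %ΔP = (570/20765) / (-59/841.5) = -0.3915…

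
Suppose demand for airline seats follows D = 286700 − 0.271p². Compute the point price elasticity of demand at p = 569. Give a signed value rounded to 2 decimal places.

dD/dp = −2·0.271·p = -308.398. At p = 569, D = 198960.769.
Ed = (dD/dp)·(p/D) = (-308.398) × (569/198960.769) = -0.8819…

-0.88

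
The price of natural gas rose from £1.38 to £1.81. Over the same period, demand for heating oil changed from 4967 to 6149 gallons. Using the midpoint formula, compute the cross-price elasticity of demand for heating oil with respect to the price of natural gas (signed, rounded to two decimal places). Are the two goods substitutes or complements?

%ΔQ_{heating oil} = (6149 − 4967)/avg = 1182/5558 = 0.212666…
%ΔP_{natural gas} = (1.81 − 1.38)/avg = 0.43/1.595 = 0.269592…
E_cross = (1182/5558) / (0.43/1.595) = 0.7888…
E_cross > 0 ⇒ the goods are substitutes.

0.79; substitutes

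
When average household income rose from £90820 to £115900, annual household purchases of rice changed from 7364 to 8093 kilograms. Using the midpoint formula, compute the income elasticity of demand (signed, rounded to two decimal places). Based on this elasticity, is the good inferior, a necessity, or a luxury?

0.39; necessity

%ΔQ = (8093 − 7364)/[( 7364 + 8093)/2] = 729/7728.5 = 0.094326…
%ΔIncome = (115900 − 90820)/[( 90820 + 115900)/2] = 25080/103360 = 0.242647…
E_income = (729/7728.5) / (25080/103360) = 0.3887…
0 < E_income < 1 ⇒ normal good, necessity.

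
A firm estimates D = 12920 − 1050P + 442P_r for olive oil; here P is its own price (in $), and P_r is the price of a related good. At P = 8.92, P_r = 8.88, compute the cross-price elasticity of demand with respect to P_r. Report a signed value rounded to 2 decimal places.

At the given values, D = 12920 − 1050(8.92) + 442(8.88) = 7478.96.
∂D/∂P_r = 442.
E = (442) × (8.88/7478.96) = 0.5248…

0.52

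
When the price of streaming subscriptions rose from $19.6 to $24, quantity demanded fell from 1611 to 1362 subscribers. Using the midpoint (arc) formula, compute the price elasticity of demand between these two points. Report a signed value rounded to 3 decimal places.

%ΔQ = (1362 − 1611) / [(1611 + 1362)/2] = -249/1486.5 = -0.167507…
%ΔP = (24 − 19.6) / [(19.6 + 24)/2] = 4.4/21.8 = 0.201834…
Arc Ed = %ΔQ / %ΔP = (-249/1486.5) / (4.4/21.8) = -0.82992…

-0.830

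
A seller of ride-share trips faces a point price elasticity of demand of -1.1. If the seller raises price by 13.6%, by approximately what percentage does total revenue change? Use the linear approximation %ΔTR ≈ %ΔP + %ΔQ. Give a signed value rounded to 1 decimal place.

%ΔQ ≈ Ed × %ΔP = (-1.1) × (+13.6%) = -14.9600%
%ΔTR ≈ %ΔP + %ΔQ = (+13.6%) + (-14.9600%) = -1.3600%

-1.4%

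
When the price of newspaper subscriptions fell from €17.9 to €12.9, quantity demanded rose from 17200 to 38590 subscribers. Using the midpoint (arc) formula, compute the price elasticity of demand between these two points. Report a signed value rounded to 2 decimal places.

-2.36

%ΔQ = (38590 − 17200) / [(17200 + 38590)/2] = 21390/27895 = 0.766804…
%ΔP = (12.9 − 17.9) / [(17.9 + 12.9)/2] = -5/15.4 = -0.324675…
Arc Ed = %ΔQ / %ΔP = (21390/27895) / (-5/15.4) = -2.3617…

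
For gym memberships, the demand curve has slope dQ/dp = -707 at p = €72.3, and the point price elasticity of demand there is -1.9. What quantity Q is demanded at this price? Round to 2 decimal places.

26903.21

Ed = (dQ/dp)·(p/Q) ⇒ Q = (dQ/dp)·p/Ed = (-707)·72.3/(-1.9) = 26903.2105…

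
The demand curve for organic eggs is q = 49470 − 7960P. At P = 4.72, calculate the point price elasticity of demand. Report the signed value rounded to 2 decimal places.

-3.16

dq/dP = −7960. At P = 4.72, q = 49470 − 7960(4.72) = 11898.8.
Ed = (dq/dP)·(P/q) = −7960 × (4.72/11898.8) = -3.1575…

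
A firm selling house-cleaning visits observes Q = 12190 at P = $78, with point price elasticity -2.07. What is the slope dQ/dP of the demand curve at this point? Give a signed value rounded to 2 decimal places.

Ed = (dQ/dP)·(P/Q) ⇒ dQ/dP = Ed·Q/P = (-2.07)·12190/78 = -323.5038…

-323.50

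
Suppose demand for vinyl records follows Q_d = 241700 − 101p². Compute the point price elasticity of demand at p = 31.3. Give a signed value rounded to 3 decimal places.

-1.386

dQ_d/dp = −2·101·p = -6322.6. At p = 31.3, Q_d = 142751.31.
Ed = (dQ_d/dp)·(p/Q_d) = (-6322.6) × (31.3/142751.31) = -1.38630…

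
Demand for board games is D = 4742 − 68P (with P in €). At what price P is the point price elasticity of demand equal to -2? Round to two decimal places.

46.49

Ed = −68P/(4742 − 68P). Set this equal to -2:
68P = 2·(4742 − 68P) ⇒ 68P(1 + 2) = 2·4742
P = 2·4742 / (68·3) = 46.4901…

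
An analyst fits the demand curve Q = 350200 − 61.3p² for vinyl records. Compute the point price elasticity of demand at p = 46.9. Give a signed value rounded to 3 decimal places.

dQ/dp = −2·61.3·p = -5749.94. At p = 46.9, Q = 215363.907.
Ed = (dQ/dp)·(p/Q) = (-5749.94) × (46.9/215363.907) = -1.25216…

-1.252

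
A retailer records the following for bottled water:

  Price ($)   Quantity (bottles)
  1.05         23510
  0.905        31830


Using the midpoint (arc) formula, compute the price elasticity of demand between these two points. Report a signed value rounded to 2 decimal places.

%ΔQ = (31830 − 23510) / [(23510 + 31830)/2] = 8320/27670 = 0.300686…
%ΔP = (0.905 − 1.05) / [(1.05 + 0.905)/2] = -0.145/0.9775 = -0.148337…
Arc Ed = %ΔQ / %ΔP = (8320/27670) / (-0.145/0.9775) = -2.0270…

-2.03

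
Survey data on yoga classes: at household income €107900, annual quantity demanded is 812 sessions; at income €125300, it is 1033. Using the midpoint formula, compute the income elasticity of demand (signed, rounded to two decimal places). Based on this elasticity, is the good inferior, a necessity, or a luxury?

1.61; luxury

%ΔQ = (1033 − 812)/[( 812 + 1033)/2] = 221/922.5 = 0.239566…
%ΔIncome = (125300 − 107900)/[( 107900 + 125300)/2] = 17400/116600 = 0.149228…
E_income = (221/922.5) / (17400/116600) = 1.6053…
E_income > 1 ⇒ normal good, luxury.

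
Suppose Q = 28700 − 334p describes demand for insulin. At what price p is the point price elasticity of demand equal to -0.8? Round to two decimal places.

Ed = −334p/(28700 − 334p). Set this equal to -0.8:
334p = 0.8·(28700 − 334p) ⇒ 334p(1 + 0.8) = 0.8·28700
p = 0.8·28700 / (334·1.8) = 38.1902…

38.19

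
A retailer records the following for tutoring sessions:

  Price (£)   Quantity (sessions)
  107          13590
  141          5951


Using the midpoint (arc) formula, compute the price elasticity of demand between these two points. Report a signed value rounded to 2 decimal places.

-2.85

%ΔQ = (5951 − 13590) / [(13590 + 5951)/2] = -7639/9770.5 = -0.781843…
%ΔP = (141 − 107) / [(107 + 141)/2] = 34/124 = 0.274193…
Arc Ed = %ΔQ / %ΔP = (-7639/9770.5) / (34/124) = -2.8514…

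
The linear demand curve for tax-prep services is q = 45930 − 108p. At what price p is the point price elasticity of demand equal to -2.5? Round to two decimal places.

Ed = −108p/(45930 − 108p). Set this equal to -2.5:
108p = 2.5·(45930 − 108p) ⇒ 108p(1 + 2.5) = 2.5·45930
p = 2.5·45930 / (108·3.5) = 303.7698…

303.77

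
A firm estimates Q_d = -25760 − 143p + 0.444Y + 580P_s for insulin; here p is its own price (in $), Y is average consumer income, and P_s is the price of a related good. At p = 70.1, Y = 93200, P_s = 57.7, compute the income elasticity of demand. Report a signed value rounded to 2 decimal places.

At the given values, Q_d = -25760 − 143(70.1) + 0.444(93200) + 580(57.7) = 39062.5.
∂Q_d/∂Y = 0.444.
E = (0.444) × (93200/39062.5) = 1.0593…

1.06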